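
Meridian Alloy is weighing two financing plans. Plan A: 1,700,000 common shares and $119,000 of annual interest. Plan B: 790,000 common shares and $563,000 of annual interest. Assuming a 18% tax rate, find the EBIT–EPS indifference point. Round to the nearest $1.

$948,451

At indifference, (EBIT − 119,000)(1 − t)/1,700,000 = (EBIT − 563,000)(1 − t)/790,000.
Cancelling (1 − t) and cross-multiplying: 790,000·(EBIT − 119,000) = 1,700,000·(EBIT − 563,000).
EBIT × (1,700,000 − 790,000) = 563,000 × 1,700,000 − 119,000 × 790,000 = 863,090,000,000, so EBIT = 863,090,000,000 ÷ 910,000 = 948,450.55.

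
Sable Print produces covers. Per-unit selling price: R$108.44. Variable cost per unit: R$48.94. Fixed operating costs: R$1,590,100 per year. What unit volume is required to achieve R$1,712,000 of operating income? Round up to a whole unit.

Each unit contributes R$108.44 − R$48.94 = R$59.50.
Units = (FC + target) / CM = (R$1,590,100 + R$1,712,000) / R$59.50 = 55,497.48, so 55,498 covers.

55,498 covers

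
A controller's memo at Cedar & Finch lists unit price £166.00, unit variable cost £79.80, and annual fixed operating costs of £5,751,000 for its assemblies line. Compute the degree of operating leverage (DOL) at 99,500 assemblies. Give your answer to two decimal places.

3.04

At 99,500 units, contribution = 99,500 × £86.20 = £8,576,900.00.
Operating income = contribution − fixed costs = £8,576,900.00 − £5,751,000 = £2,825,900.00.
So DOL = total CM / EBIT = £8,576,900.00 / £2,825,900.00 = 3.0351.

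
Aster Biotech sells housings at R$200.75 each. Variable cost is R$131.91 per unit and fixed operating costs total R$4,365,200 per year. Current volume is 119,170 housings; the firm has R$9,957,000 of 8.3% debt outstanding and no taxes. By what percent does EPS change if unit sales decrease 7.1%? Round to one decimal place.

-19.3%

Total contribution margin = 119,170 × R$68.84 = R$8,203,662.80.
Operating income = contribution − fixed costs = R$8,203,662.80 − R$4,365,200 = R$3,838,462.80.
Interest = R$826,431.00, so EBIT − I = R$3,012,031.80.
DCL = total CM / (EBIT − I) = R$8,203,662.80 / R$3,012,031.80 = 2.7236.
%ΔEPS = DCL × %ΔSales = 2.7236 × -7.1% = -19.3%.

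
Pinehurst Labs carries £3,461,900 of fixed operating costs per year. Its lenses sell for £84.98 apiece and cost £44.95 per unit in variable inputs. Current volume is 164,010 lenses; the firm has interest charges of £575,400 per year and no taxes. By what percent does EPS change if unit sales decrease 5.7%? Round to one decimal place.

Total contribution margin = 164,010 × £40.03 = £6,565,320.30.
Operating income = contribution − fixed costs = £6,565,320.30 − £3,461,900 = £3,103,420.30.
After interest of £575,400.00, pre-tax earnings = £2,528,020.30.
Degree of combined leverage = contribution ÷ (EBIT − I) = £6,565,320.30 ÷ £2,528,020.30 = 2.5970.
%ΔEPS = DCL × %ΔSales = 2.5970 × -5.7% = -14.8%.

-14.8%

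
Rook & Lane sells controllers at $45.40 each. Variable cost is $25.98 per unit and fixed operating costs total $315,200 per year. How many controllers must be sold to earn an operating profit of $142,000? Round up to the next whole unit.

Each unit contributes $45.40 − $25.98 = $19.42.
Need Q such that Q × $19.42 − $315,200 = $142,000, i.e. Q = $457,200 / $19.42 = 23,542.74 → 23,543.

23,543 controllers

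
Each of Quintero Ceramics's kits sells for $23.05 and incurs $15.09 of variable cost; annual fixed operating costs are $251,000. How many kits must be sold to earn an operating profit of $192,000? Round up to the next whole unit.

55,654 kits

Unit CM = price − variable cost = $23.05 − $15.09 = $7.96.
Need Q such that Q × $7.96 − $251,000 = $192,000, i.e. Q = $443,000 / $7.96 = 55,653.27 → 55,654.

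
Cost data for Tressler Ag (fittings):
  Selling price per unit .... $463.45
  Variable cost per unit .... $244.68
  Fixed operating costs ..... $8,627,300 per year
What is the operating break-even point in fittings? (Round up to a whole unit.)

Unit CM = price − variable cost = $463.45 − $244.68 = $218.77.
Break-even Q = $8,627,300 / $218.77 = 39,435.48 → 39,436 fittings.

39,436 fittings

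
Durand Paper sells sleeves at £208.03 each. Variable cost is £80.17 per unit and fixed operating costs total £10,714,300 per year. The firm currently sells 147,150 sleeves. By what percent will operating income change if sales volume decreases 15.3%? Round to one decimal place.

-35.5%

Contribution at this volume is 147,150 × £127.86 = £18,814,599.00.
Operating income = contribution − fixed costs = £18,814,599.00 − £10,714,300 = £8,100,299.00.
DOL = contribution ÷ EBIT = £18,814,599.00 ÷ £8,100,299.00 = 2.3227.
So EBIT moves 2.3227 × (-15.3%) = -35.5%.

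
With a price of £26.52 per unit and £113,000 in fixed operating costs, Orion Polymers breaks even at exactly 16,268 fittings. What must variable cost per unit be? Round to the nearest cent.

At break-even, FC = Q × (P − VC), so P − VC = £113,000 ÷ 16,268 = £6.9462.
Hence VC = price − CM = £26.52 − £6.9462 = £19.57.

£19.57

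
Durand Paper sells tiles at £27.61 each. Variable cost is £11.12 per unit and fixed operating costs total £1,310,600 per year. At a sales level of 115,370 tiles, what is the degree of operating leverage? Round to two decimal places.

Contribution at this volume is 115,370 × £16.49 = £1,902,451.30.
EBIT = £1,902,451.30 − £1,310,600 = £591,851.30.
Degree of operating leverage = £1,902,451.30 / £591,851.30 = 3.2144.

3.21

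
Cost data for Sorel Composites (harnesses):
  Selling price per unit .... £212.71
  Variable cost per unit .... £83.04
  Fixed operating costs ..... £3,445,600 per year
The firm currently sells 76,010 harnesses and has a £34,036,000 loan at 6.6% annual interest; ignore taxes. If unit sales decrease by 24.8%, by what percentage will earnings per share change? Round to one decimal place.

-58.7%

At 76,010 units, contribution = 76,010 × £129.67 = £9,856,216.70.
Subtracting fixed costs: EBIT = £9,856,216.70 − £3,445,600 = £6,410,616.70.
After interest of £2,246,376.00, pre-tax earnings = £4,164,240.70.
DCL = total CM / (EBIT − I) = £9,856,216.70 / £4,164,240.70 = 2.3669.
EPS therefore changes by 2.3669 × (-24.8%) = -58.7%.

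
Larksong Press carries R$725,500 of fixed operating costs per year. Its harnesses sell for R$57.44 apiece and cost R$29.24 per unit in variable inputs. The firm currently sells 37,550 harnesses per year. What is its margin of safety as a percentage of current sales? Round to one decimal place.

Contribution margin per unit = R$57.44 − R$29.24 = R$28.20. Break-even units = R$725,500 ÷ R$28.20 = 25,726.95; break-even revenue = 25,726.95 × R$57.44 = R$1,477,756.03.
Current sales = 37,550 × R$57.44 = R$2,156,872.00.
Margin of safety = (R$2,156,872.00 − R$1,477,756.03) ÷ R$2,156,872.00 = 31.5%.

31.5%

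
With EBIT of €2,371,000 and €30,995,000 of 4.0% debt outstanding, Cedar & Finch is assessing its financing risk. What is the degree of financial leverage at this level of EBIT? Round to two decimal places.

Annual interest charges come to €1,239,800.00.
Degree of financial leverage = EBIT / (EBIT − interest) = €2,371,000 / €1,131,200.00 = 2.0960.

2.10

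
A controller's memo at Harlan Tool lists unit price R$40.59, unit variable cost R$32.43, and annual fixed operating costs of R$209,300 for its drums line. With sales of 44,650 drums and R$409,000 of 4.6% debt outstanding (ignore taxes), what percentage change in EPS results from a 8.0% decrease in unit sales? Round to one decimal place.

At 44,650 units, contribution = 44,650 × R$8.16 = R$364,344.00.
Operating income = contribution − fixed costs = R$364,344.00 − R$209,300 = R$155,044.00.
After interest of R$18,814.00, pre-tax earnings = R$136,230.00.
Degree of combined leverage = contribution ÷ (EBIT − I) = R$364,344.00 ÷ R$136,230.00 = 2.6745.
%ΔEPS = DCL × %ΔSales = 2.6745 × -8.0% = -21.4%.

-21.4%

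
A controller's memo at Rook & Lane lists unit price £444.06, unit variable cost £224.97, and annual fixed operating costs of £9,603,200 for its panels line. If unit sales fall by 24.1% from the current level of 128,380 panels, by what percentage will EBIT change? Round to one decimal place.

-36.6%

Total contribution margin = 128,380 × £219.09 = £28,126,774.20.
Operating income = contribution − fixed costs = £28,126,774.20 − £9,603,200 = £18,523,574.20.
DOL = contribution ÷ EBIT = £28,126,774.20 ÷ £18,523,574.20 = 1.5184.
%ΔEBIT = DOL × %ΔSales = 1.5184 × -24.1% = -36.6%.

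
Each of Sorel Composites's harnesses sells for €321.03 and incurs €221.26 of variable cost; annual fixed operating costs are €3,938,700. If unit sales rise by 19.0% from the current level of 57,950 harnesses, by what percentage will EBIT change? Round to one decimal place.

+59.6%

Total contribution margin = 57,950 × €99.77 = €5,781,671.50.
Subtracting fixed costs: EBIT = €5,781,671.50 − €3,938,700 = €1,842,971.50.
Degree of operating leverage = €5,781,671.50 / €1,842,971.50 = 3.1371.
So EBIT moves 3.1371 × (+19.0%) = +59.6%.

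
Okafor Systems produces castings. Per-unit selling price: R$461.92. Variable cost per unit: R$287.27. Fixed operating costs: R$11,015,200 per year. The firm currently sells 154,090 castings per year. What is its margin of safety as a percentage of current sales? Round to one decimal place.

59.1%

Contribution margin per unit = R$461.92 − R$287.27 = R$174.65. Break-even units = R$11,015,200 ÷ R$174.65 = 63,070.14; break-even revenue = 63,070.14 × R$461.92 = R$29,133,359.20.
Current sales = 154,090 × R$461.92 = R$71,177,252.80.
Margin of safety = (R$71,177,252.80 − R$29,133,359.20) ÷ R$71,177,252.80 = 59.1%.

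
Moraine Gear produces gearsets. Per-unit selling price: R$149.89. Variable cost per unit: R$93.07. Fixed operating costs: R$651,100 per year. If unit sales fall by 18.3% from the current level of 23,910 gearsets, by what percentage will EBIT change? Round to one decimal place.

Contribution at this volume is 23,910 × R$56.82 = R$1,358,566.20.
EBIT = R$1,358,566.20 − R$651,100 = R$707,466.20.
Degree of operating leverage = R$1,358,566.20 / R$707,466.20 = 1.9203.
Operating income changes by 1.9203 × -18.3% = -35.1%.

-35.1%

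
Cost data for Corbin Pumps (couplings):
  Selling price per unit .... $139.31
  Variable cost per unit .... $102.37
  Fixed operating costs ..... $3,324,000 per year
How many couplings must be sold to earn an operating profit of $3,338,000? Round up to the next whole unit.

180,347 couplings

Contribution margin per unit = $139.31 − $102.37 = $36.94.
Units = (FC + target) / CM = ($3,324,000 + $3,338,000) / $36.94 = 180,346.51, so 180,347 couplings.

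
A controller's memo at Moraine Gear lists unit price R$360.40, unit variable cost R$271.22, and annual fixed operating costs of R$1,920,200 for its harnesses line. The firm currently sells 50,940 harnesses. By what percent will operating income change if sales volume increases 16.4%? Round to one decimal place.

Contribution at this volume is 50,940 × R$89.18 = R$4,542,829.20.
Operating income = contribution − fixed costs = R$4,542,829.20 − R$1,920,200 = R$2,622,629.20.
Degree of operating leverage = R$4,542,829.20 / R$2,622,629.20 = 1.7322.
Operating income changes by 1.7322 × +16.4% = +28.4%.

+28.4%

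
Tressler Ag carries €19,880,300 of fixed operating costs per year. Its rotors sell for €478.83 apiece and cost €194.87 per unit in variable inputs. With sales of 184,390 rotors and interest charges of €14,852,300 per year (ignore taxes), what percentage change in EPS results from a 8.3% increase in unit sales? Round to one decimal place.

+24.7%

At 184,390 units, contribution = 184,390 × €283.96 = €52,359,384.40.
Operating income = contribution − fixed costs = €52,359,384.40 − €19,880,300 = €32,479,084.40.
After interest of €14,852,300.00, pre-tax earnings = €17,626,784.40.
Degree of combined leverage = contribution ÷ (EBIT − I) = €52,359,384.40 ÷ €17,626,784.40 = 2.9704.
EPS therefore changes by 2.9704 × (+8.3%) = +24.7%.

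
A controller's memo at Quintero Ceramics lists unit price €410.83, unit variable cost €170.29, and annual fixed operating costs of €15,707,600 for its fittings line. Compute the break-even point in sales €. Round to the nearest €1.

€26,827,776

CM per unit = €410.83 − €170.29 = €240.54; CM ratio = €240.54 / €410.83 = 0.5855.
Break-even sales = FC ÷ CM ratio = €15,707,600 × €410.83 / €240.54 = €26,827,776.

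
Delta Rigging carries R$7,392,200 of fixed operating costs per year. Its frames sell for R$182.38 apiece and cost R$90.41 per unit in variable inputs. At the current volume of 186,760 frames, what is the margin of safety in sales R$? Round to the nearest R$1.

Contribution margin per unit = R$182.38 − R$90.41 = R$91.97. Break-even units = R$7,392,200 ÷ R$91.97 = 80,376.21; break-even revenue = 80,376.21 × R$182.38 = R$14,659,013.11.
Current sales = 186,760 × R$182.38 = R$34,061,288.80.
Margin of safety = R$34,061,288.80 − R$14,659,013.11 = R$19,402,276.

R$19,402,276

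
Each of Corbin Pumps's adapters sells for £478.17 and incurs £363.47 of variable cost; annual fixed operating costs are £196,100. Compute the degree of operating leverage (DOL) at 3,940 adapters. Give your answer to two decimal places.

Total contribution margin = 3,940 × £114.70 = £451,918.00.
Operating income = contribution − fixed costs = £451,918.00 − £196,100 = £255,818.00.
DOL = contribution ÷ EBIT = £451,918.00 ÷ £255,818.00 = 1.7666.

1.77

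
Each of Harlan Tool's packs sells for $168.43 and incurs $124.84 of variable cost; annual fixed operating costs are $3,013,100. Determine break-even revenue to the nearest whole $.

$11,642,497

Contribution margin per unit = $168.43 − $124.84 = $43.59, a CM ratio of $43.59 ÷ $168.43 = 0.2588.
Break-even revenue = fixed costs × price ÷ CM = $3,013,100 × $168.43 ÷ $43.59 = $11,642,497.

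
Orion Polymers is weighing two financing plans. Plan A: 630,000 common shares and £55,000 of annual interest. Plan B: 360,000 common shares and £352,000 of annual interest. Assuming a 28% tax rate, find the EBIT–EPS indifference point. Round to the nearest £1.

£748,000

At indifference, (EBIT − 55,000)(1 − t)/630,000 = (EBIT − 352,000)(1 − t)/360,000.
The (1 − t) factor cancels: (EBIT − 55,000) × 360,000 = (EBIT − 352,000) × 630,000.
Solving, EBIT = (352,000·630,000 − 55,000·360,000) / (630,000 − 360,000) = 201,960,000,000 / 270,000 = 748,000.00.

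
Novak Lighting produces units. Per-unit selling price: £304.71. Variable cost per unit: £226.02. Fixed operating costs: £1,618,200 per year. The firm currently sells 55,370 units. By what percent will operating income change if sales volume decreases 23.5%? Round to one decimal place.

-37.4%

Total contribution margin = 55,370 × £78.69 = £4,357,065.30.
Subtracting fixed costs: EBIT = £4,357,065.30 − £1,618,200 = £2,738,865.30.
So DOL = total CM / EBIT = £4,357,065.30 / £2,738,865.30 = 1.5908.
So EBIT moves 1.5908 × (-23.5%) = -37.4%.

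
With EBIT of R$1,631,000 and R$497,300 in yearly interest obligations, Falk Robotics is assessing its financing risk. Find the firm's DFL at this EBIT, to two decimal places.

1.44

Annual interest charges come to R$497,300.00.
Degree of financial leverage = EBIT / (EBIT − interest) = R$1,631,000 / R$1,133,700.00 = 1.4387.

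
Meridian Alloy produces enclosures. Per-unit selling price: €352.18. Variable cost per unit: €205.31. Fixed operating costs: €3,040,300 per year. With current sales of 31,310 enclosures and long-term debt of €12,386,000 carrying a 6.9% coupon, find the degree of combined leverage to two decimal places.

6.54

Contribution at this volume is 31,310 × €146.87 = €4,598,499.70.
EBIT = €4,598,499.70 − €3,040,300 = €1,558,199.70. Interest = €854,634.00.
DOL = €4,598,499.70 ÷ €1,558,199.70 = 2.9512; DFL = €1,558,199.70 ÷ €703,565.70 = 2.2147.
DCL = DOL × DFL = 2.9512 × 2.2147 = 6.5360.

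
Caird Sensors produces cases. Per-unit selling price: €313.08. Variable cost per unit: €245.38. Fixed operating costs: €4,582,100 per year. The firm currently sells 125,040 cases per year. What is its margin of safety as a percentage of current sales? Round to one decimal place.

Unit CM = price − variable cost = €313.08 − €245.38 = €67.70. Break-even units = €4,582,100 ÷ €67.70 = 67,682.42; break-even revenue = 67,682.42 × €313.08 = €21,190,012.82.
Current sales = 125,040 × €313.08 = €39,147,523.20.
Margin of safety = (€39,147,523.20 − €21,190,012.82) ÷ €39,147,523.20 = 45.9%.

45.9%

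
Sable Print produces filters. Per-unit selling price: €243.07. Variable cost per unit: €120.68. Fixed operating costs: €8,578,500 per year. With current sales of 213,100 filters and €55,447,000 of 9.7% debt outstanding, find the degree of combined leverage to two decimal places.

At 213,100 units, contribution = 213,100 × €122.39 = €26,081,309.00.
EBIT = €26,081,309.00 − €8,578,500 = €17,502,809.00. Interest = €5,378,359.00.
DOL = €26,081,309.00 ÷ €17,502,809.00 = 1.4901; DFL = €17,502,809.00 ÷ €12,124,450.00 = 1.4436.
Combined leverage = 1.4901 × 1.4436 = 2.1511.

2.15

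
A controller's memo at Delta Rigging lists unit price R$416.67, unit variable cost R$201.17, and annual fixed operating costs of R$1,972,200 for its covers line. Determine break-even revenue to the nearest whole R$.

Contribution margin per unit = R$416.67 − R$201.17 = R$215.50, a CM ratio of R$215.50 ÷ R$416.67 = 0.5172.
Break-even sales = FC ÷ CM ratio = R$1,972,200 × R$416.67 / R$215.50 = R$3,813,256.

R$3,813,256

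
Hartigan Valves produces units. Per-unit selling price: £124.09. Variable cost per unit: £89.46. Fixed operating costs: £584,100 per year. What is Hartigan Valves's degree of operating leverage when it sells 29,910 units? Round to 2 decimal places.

2.29

Total contribution margin = 29,910 × £34.63 = £1,035,783.30.
Subtracting fixed costs: EBIT = £1,035,783.30 − £584,100 = £451,683.30.
DOL = contribution ÷ EBIT = £1,035,783.30 ÷ £451,683.30 = 2.2932.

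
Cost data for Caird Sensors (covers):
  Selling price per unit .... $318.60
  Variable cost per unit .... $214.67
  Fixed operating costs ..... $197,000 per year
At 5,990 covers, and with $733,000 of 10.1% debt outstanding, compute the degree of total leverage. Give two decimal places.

Contribution at this volume is 5,990 × $103.93 = $622,540.70.
Operating income = contribution − fixed costs = $622,540.70 − $197,000 = $425,540.70. Interest = $74,033.00, so EBIT − I = $351,507.70.
Degree of total leverage = total CM / (EBIT − interest) = $622,540.70 / $351,507.70 = 1.7711.

1.77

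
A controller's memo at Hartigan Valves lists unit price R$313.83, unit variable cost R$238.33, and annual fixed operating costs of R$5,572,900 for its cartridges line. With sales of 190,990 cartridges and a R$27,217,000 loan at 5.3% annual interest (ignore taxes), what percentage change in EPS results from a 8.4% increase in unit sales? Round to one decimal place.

Total contribution margin = 190,990 × R$75.50 = R$14,419,745.00.
Subtracting fixed costs: EBIT = R$14,419,745.00 − R$5,572,900 = R$8,846,845.00.
After interest of R$1,442,501.00, pre-tax earnings = R$7,404,344.00.
Degree of combined leverage = contribution ÷ (EBIT − I) = R$14,419,745.00 ÷ R$7,404,344.00 = 1.9475.
EPS therefore changes by 1.9475 × (+8.4%) = +16.4%.

+16.4%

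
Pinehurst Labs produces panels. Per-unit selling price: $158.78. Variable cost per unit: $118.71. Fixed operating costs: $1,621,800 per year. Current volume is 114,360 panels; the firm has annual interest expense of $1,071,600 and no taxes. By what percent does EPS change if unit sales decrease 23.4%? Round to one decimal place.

-56.8%

Total contribution margin = 114,360 × $40.07 = $4,582,405.20.
EBIT = $4,582,405.20 − $1,621,800 = $2,960,605.20.
After interest of $1,071,600.00, pre-tax earnings = $1,889,005.20.
DCL = total CM / (EBIT − I) = $4,582,405.20 / $1,889,005.20 = 2.4258.
%ΔEPS = DCL × %ΔSales = 2.4258 × -23.4% = -56.8%.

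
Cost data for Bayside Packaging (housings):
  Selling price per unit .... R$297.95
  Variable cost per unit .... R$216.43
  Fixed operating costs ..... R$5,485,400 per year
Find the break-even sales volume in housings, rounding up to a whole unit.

Contribution margin per unit = R$297.95 − R$216.43 = R$81.52.
Units to break even: R$5,485,400 ÷ R$81.52 = 67,289.01, rounded up to 67,290.

67,290 housings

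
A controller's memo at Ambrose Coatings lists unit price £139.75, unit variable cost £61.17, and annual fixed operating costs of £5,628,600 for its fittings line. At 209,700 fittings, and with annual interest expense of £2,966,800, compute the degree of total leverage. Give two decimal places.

2.09

Contribution at this volume is 209,700 × £78.58 = £16,478,226.00.
Operating income = contribution − fixed costs = £16,478,226.00 − £5,628,600 = £10,849,626.00. Interest = £2,966,800.00.
DOL = £16,478,226.00 ÷ £10,849,626.00 = 1.5188; DFL = £10,849,626.00 ÷ £7,882,826.00 = 1.3764.
DCL = DOL × DFL = 1.5188 × 1.3764 = 2.0905.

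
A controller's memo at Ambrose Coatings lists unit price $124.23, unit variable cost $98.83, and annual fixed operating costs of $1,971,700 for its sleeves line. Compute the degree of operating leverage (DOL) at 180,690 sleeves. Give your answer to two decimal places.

Contribution at this volume is 180,690 × $25.40 = $4,589,526.00.
EBIT = $4,589,526.00 − $1,971,700 = $2,617,826.00.
So DOL = total CM / EBIT = $4,589,526.00 / $2,617,826.00 = 1.7532.

1.75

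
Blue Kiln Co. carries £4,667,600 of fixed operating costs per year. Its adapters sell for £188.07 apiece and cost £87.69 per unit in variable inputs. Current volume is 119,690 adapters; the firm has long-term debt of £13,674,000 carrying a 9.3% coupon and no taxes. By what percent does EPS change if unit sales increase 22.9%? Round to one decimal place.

+45.3%

Total contribution margin = 119,690 × £100.38 = £12,014,482.20.
Subtracting fixed costs: EBIT = £12,014,482.20 − £4,667,600 = £7,346,882.20.
Interest = £1,271,682.00, so EBIT − I = £6,075,200.20.
DCL = total CM / (EBIT − I) = £12,014,482.20 / £6,075,200.20 = 1.9776.
EPS therefore changes by 1.9776 × (+22.9%) = +45.3%.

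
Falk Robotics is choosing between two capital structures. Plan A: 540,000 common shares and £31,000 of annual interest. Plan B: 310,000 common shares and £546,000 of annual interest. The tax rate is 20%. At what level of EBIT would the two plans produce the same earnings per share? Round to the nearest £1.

At indifference, (EBIT − 31,000)(1 − t)/540,000 = (EBIT − 546,000)(1 − t)/310,000.
Cancelling (1 − t) and cross-multiplying: 310,000·(EBIT − 31,000) = 540,000·(EBIT − 546,000).
Solving, EBIT = (546,000·540,000 − 31,000·310,000) / (540,000 − 310,000) = 285,230,000,000 / 230,000 = 1,240,130.43.

£1,240,130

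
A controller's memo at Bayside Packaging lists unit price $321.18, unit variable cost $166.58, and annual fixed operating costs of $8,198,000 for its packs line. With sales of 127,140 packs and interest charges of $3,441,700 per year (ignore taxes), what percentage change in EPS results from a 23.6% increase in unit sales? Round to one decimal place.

At 127,140 units, contribution = 127,140 × $154.60 = $19,655,844.00.
Subtracting fixed costs: EBIT = $19,655,844.00 − $8,198,000 = $11,457,844.00.
Interest = $3,441,700.00, so EBIT − I = $8,016,144.00.
DCL = total CM / (EBIT − I) = $19,655,844.00 / $8,016,144.00 = 2.4520.
%ΔEPS = DCL × %ΔSales = 2.4520 × +23.6% = +57.9%.

+57.9%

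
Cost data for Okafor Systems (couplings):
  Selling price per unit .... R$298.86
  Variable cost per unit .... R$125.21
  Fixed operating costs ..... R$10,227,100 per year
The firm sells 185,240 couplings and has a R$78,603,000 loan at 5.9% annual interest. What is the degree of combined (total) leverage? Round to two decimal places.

1.86

Total contribution margin = 185,240 × R$173.65 = R$32,166,926.00.
Subtracting fixed costs: EBIT = R$32,166,926.00 − R$10,227,100 = R$21,939,826.00. Interest = R$4,637,577.00, so EBIT − I = R$17,302,249.00.
Degree of total leverage = total CM / (EBIT − interest) = R$32,166,926.00 / R$17,302,249.00 = 1.8591.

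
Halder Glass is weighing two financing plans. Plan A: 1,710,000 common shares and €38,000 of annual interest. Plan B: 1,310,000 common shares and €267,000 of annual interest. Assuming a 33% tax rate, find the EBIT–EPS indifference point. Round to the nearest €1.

€1,016,975

Set EPS_A = EPS_B: (EBIT − €38,000)(1 − 0.33) ÷ 1,710,000 = (EBIT − €267,000)(1 − 0.33) ÷ 1,310,000.
The (1 − t) factor cancels: (EBIT − 38,000) × 1,310,000 = (EBIT − 267,000) × 1,710,000.
EBIT × (1,710,000 − 1,310,000) = 267,000 × 1,710,000 − 38,000 × 1,310,000 = 406,790,000,000, so EBIT = 406,790,000,000 ÷ 400,000 = 1,016,975.00.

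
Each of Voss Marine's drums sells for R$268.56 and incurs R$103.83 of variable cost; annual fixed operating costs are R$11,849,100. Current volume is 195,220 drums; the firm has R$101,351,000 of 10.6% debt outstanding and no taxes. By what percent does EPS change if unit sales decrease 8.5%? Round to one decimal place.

-28.6%

At 195,220 units, contribution = 195,220 × R$164.73 = R$32,158,590.60.
EBIT = R$32,158,590.60 − R$11,849,100 = R$20,309,490.60.
Interest = R$10,743,206.00, so EBIT − I = R$9,566,284.60.
DCL = total CM / (EBIT − I) = R$32,158,590.60 / R$9,566,284.60 = 3.3617.
%ΔEPS = DCL × %ΔSales = 3.3617 × -8.5% = -28.6%.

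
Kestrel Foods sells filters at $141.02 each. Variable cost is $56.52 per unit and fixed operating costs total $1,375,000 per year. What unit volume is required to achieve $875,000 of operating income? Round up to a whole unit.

26,628 filters

Contribution margin per unit = $141.02 − $56.52 = $84.50.
Required volume = (fixed costs + target profit) ÷ CM = ($1,375,000 + $875,000) ÷ $84.50 = 26,627.22, so 26,628 filters.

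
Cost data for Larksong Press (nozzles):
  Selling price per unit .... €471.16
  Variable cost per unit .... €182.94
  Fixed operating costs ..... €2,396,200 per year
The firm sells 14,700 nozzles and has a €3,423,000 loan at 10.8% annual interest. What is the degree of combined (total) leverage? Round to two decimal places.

2.88

Total contribution margin = 14,700 × €288.22 = €4,236,834.00.
Operating income = contribution − fixed costs = €4,236,834.00 − €2,396,200 = €1,840,634.00. Interest = €369,684.00.
DOL = €4,236,834.00 ÷ €1,840,634.00 = 2.3018; DFL = €1,840,634.00 ÷ €1,470,950.00 = 1.2513.
Combined leverage = 2.3018 × 1.2513 = 2.8802.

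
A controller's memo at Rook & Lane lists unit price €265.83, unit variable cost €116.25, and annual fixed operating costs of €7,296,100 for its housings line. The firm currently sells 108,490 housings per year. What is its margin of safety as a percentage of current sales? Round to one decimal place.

Contribution margin per unit = €265.83 − €116.25 = €149.58. Break-even units = €7,296,100 ÷ €149.58 = 48,777.24; break-even revenue = 48,777.24 × €265.83 = €12,966,454.49.
Actual sales revenue = 108,490 × €265.83 = €28,839,896.70.
Margin of safety = (€28,839,896.70 − €12,966,454.49) ÷ €28,839,896.70 = 55.0%.

55.0%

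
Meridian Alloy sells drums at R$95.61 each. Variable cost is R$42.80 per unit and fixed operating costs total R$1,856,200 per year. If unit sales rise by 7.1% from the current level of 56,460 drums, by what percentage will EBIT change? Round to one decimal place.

At 56,460 units, contribution = 56,460 × R$52.81 = R$2,981,652.60.
EBIT = R$2,981,652.60 − R$1,856,200 = R$1,125,452.60.
Degree of operating leverage = R$2,981,652.60 / R$1,125,452.60 = 2.6493.
Operating income changes by 2.6493 × +7.1% = +18.8%.

+18.8%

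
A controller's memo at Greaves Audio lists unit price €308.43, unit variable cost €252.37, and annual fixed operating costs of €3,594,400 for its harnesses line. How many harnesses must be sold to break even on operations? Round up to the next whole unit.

Each unit contributes €308.43 − €252.37 = €56.06.
Units to break even: €3,594,400 ÷ €56.06 = 64,117.02, rounded up to 64,118.

64,118 harnesses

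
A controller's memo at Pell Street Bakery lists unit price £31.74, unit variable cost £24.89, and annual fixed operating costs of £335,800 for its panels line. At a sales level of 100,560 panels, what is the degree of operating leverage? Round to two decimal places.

1.95

At 100,560 units, contribution = 100,560 × £6.85 = £688,836.00.
Subtracting fixed costs: EBIT = £688,836.00 − £335,800 = £353,036.00.
DOL = contribution ÷ EBIT = £688,836.00 ÷ £353,036.00 = 1.9512.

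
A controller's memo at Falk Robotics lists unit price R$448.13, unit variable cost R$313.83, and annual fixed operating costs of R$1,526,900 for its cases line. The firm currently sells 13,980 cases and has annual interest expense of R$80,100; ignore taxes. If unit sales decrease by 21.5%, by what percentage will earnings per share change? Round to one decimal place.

At 13,980 units, contribution = 13,980 × R$134.30 = R$1,877,514.00.
Subtracting fixed costs: EBIT = R$1,877,514.00 − R$1,526,900 = R$350,614.00.
Interest = R$80,100.00, so EBIT − I = R$270,514.00.
DCL = total CM / (EBIT − I) = R$1,877,514.00 / R$270,514.00 = 6.9405.
EPS therefore changes by 6.9405 × (-21.5%) = -149.2%.

-149.2%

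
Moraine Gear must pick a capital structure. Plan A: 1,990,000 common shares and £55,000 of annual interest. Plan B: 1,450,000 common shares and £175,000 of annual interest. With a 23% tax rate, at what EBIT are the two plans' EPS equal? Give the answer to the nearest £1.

£497,222

Set EPS_A = EPS_B: (EBIT − £55,000)(1 − 0.23) ÷ 1,990,000 = (EBIT − £175,000)(1 − 0.23) ÷ 1,450,000.
The (1 − t) factor cancels: (EBIT − 55,000) × 1,450,000 = (EBIT − 175,000) × 1,990,000.
Solving, EBIT = (175,000·1,990,000 − 55,000·1,450,000) / (1,990,000 − 1,450,000) = 268,500,000,000 / 540,000 = 497,222.22.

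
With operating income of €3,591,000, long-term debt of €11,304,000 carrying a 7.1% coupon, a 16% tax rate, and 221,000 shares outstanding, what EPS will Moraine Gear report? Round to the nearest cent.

€10.60

Pre-tax income = €3,591,000 − €802,584.00 = €2,788,416.00.
Net income = €2,788,416.00 × (1 − 0.16) = €2,342,269.44.
Per share: €2,342,269.44 / 221,000 shares = €10.60.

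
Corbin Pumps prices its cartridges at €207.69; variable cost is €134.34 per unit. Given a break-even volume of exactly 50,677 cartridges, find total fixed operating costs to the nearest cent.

€3,717,157.95

Each unit contributes €207.69 − €134.34 = €73.35.
Fixed costs = break-even units × CM = 50,677 × €73.35 = €3,717,157.95.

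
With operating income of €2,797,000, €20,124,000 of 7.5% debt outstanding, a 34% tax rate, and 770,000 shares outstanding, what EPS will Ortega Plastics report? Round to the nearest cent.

€1.10

Interest = €1,509,300.00, so EBT = €2,797,000 − €1,509,300.00 = €1,287,700.00.
Net income = €1,287,700.00 × (1 − 0.34) = €849,882.00.
EPS = €849,882.00 ÷ 770,000 = €1.10.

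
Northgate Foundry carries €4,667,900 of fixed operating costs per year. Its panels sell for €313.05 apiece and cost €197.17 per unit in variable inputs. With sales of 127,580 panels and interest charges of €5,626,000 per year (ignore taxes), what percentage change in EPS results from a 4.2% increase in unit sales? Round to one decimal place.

Total contribution margin = 127,580 × €115.88 = €14,783,970.40.
Subtracting fixed costs: EBIT = €14,783,970.40 − €4,667,900 = €10,116,070.40.
Interest = €5,626,000.00, so EBIT − I = €4,490,070.40.
Degree of combined leverage = contribution ÷ (EBIT − I) = €14,783,970.40 ÷ €4,490,070.40 = 3.2926.
%ΔEPS = DCL × %ΔSales = 3.2926 × +4.2% = +13.8%.

+13.8%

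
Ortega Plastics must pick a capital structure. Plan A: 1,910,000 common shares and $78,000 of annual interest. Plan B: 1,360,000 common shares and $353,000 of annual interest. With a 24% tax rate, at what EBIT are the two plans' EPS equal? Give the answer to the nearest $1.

$1,033,000

Set EPS_A = EPS_B: (EBIT − $78,000)(1 − 0.24) ÷ 1,910,000 = (EBIT − $353,000)(1 − 0.24) ÷ 1,360,000.
The (1 − t) factor cancels: (EBIT − 78,000) × 1,360,000 = (EBIT − 353,000) × 1,910,000.
Solving, EBIT = (353,000·1,910,000 − 78,000·1,360,000) / (1,910,000 − 1,360,000) = 568,150,000,000 / 550,000 = 1,033,000.00.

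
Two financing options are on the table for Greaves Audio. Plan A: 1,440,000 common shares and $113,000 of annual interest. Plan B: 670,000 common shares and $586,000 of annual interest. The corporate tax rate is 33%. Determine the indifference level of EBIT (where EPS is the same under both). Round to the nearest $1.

$997,571

Set EPS_A = EPS_B: (EBIT − $113,000)(1 − 0.33) ÷ 1,440,000 = (EBIT − $586,000)(1 − 0.33) ÷ 670,000.
The (1 − t) factor cancels: (EBIT − 113,000) × 670,000 = (EBIT − 586,000) × 1,440,000.
EBIT × (1,440,000 − 670,000) = 586,000 × 1,440,000 − 113,000 × 670,000 = 768,130,000,000, so EBIT = 768,130,000,000 ÷ 770,000 = 997,571.43.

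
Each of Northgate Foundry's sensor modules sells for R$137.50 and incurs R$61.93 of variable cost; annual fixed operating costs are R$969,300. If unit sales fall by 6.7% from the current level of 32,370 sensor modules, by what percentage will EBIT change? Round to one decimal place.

At 32,370 units, contribution = 32,370 × R$75.57 = R$2,446,200.90.
Operating income = contribution − fixed costs = R$2,446,200.90 − R$969,300 = R$1,476,900.90.
So DOL = total CM / EBIT = R$2,446,200.90 / R$1,476,900.90 = 1.6563.
Operating income changes by 1.6563 × -6.7% = -11.1%.

-11.1%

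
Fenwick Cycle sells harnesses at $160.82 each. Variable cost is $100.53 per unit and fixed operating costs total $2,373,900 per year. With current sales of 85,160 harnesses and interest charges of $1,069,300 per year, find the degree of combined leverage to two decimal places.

3.04

Contribution at this volume is 85,160 × $60.29 = $5,134,296.40.
Operating income = contribution − fixed costs = $5,134,296.40 − $2,373,900 = $2,760,396.40. Interest = $1,069,300.00.
DOL = $5,134,296.40 ÷ $2,760,396.40 = 1.8600; DFL = $2,760,396.40 ÷ $1,691,096.40 = 1.6323.
Combined leverage = 1.8600 × 1.6323 = 3.0361.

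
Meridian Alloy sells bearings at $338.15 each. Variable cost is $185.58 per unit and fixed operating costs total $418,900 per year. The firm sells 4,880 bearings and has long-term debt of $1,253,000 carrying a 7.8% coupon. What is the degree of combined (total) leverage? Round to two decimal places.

3.27

At 4,880 units, contribution = 4,880 × $152.57 = $744,541.60.
EBIT = $744,541.60 − $418,900 = $325,641.60. Interest = $97,734.00, so EBIT − I = $227,907.60.
DCL = contribution ÷ (EBIT − I) = $744,541.60 ÷ $227,907.60 = 3.2669.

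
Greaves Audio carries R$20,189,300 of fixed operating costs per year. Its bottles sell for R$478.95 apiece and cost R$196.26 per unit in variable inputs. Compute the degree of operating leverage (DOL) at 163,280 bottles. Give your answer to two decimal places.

At 163,280 units, contribution = 163,280 × R$282.69 = R$46,157,623.20.
Operating income = contribution − fixed costs = R$46,157,623.20 − R$20,189,300 = R$25,968,323.20.
DOL = contribution ÷ EBIT = R$46,157,623.20 ÷ R$25,968,323.20 = 1.7775.

1.78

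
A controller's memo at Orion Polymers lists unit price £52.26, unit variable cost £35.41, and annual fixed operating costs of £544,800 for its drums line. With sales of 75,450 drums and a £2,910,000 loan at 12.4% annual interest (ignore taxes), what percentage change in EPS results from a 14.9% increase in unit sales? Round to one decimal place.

Total contribution margin = 75,450 × £16.85 = £1,271,332.50.
Subtracting fixed costs: EBIT = £1,271,332.50 − £544,800 = £726,532.50.
After interest of £360,840.00, pre-tax earnings = £365,692.50.
DCL = total CM / (EBIT − I) = £1,271,332.50 / £365,692.50 = 3.4765.
%ΔEPS = DCL × %ΔSales = 3.4765 × +14.9% = +51.8%.

+51.8%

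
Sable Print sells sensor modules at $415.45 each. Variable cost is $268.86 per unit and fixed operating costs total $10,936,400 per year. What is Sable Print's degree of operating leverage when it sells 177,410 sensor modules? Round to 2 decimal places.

1.73

At 177,410 units, contribution = 177,410 × $146.59 = $26,006,531.90.
Subtracting fixed costs: EBIT = $26,006,531.90 − $10,936,400 = $15,070,131.90.
DOL = contribution ÷ EBIT = $26,006,531.90 ÷ $15,070,131.90 = 1.7257.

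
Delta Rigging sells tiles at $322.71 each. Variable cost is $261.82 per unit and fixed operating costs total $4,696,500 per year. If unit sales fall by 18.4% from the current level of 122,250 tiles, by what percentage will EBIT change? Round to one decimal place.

Total contribution margin = 122,250 × $60.89 = $7,443,802.50.
EBIT = $7,443,802.50 − $4,696,500 = $2,747,302.50.
Degree of operating leverage = $7,443,802.50 / $2,747,302.50 = 2.7095.
So EBIT moves 2.7095 × (-18.4%) = -49.9%.

-49.9%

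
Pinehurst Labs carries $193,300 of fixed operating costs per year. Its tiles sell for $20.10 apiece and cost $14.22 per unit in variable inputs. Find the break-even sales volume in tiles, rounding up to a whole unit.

32,875 tiles

Each unit contributes $20.10 − $14.22 = $5.88.
Units to break even: $193,300 ÷ $5.88 = 32,874.15, rounded up to 32,875.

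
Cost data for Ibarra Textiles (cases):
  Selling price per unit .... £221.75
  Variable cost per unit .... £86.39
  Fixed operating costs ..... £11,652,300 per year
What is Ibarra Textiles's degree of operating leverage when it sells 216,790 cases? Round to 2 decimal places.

At 216,790 units, contribution = 216,790 × £135.36 = £29,344,694.40.
Operating income = contribution − fixed costs = £29,344,694.40 − £11,652,300 = £17,692,394.40.
So DOL = total CM / EBIT = £29,344,694.40 / £17,692,394.40 = 1.6586.

1.66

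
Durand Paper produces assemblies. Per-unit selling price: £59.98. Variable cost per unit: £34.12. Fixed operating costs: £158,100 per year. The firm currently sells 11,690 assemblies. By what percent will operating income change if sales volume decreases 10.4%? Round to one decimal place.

-21.8%

Total contribution margin = 11,690 × £25.86 = £302,303.40.
Operating income = contribution − fixed costs = £302,303.40 − £158,100 = £144,203.40.
DOL = contribution ÷ EBIT = £302,303.40 ÷ £144,203.40 = 2.0964.
%ΔEBIT = DOL × %ΔSales = 2.0964 × -10.4% = -21.8%.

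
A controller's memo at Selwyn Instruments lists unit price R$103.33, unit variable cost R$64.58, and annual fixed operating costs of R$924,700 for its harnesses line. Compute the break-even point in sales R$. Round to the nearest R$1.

R$2,465,787

Contribution margin per unit = R$103.33 − R$64.58 = R$38.75, a CM ratio of R$38.75 ÷ R$103.33 = 0.3750.
Break-even revenue = fixed costs × price ÷ CM = R$924,700 × R$103.33 ÷ R$38.75 = R$2,465,787.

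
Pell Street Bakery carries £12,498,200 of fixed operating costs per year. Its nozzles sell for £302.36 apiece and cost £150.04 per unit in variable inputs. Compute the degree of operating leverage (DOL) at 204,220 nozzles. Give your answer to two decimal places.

At 204,220 units, contribution = 204,220 × £152.32 = £31,106,790.40.
Operating income = contribution − fixed costs = £31,106,790.40 − £12,498,200 = £18,608,590.40.
DOL = contribution ÷ EBIT = £31,106,790.40 ÷ £18,608,590.40 = 1.6716.

1.67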